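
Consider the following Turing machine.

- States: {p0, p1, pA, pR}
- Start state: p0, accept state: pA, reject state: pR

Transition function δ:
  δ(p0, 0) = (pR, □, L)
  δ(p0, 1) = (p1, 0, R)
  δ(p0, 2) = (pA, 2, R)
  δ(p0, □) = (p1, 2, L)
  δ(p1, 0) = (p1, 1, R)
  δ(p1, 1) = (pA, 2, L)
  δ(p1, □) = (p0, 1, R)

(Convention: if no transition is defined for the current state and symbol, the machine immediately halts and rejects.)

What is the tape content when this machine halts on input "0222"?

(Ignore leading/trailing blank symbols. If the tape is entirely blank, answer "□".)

Execution trace:
Initial: [p0]0222
Step 1: δ(p0, 0) = (pR, □, L) → [pR]□□222

The machine reaches the reject state pR and halts.

Final tape (ignoring leading/trailing blanks): 222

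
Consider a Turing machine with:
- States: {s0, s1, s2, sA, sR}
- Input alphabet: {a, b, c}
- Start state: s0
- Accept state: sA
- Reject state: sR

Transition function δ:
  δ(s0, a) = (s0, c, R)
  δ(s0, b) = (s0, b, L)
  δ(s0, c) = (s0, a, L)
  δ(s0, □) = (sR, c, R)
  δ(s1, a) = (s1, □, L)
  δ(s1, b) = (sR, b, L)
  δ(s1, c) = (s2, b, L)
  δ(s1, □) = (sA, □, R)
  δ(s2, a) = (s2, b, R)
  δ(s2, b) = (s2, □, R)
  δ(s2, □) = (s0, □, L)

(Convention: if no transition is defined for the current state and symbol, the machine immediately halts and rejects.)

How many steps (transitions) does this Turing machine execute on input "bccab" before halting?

Execution trace:
Initial: [s0]bccab
Step 1: δ(s0, b) = (s0, b, L) → [s0]□bccab
Step 2: δ(s0, □) = (sR, c, R) → c[sR]bccab

The machine reaches the reject state sR and halts.

The machine executed 2 steps before halting.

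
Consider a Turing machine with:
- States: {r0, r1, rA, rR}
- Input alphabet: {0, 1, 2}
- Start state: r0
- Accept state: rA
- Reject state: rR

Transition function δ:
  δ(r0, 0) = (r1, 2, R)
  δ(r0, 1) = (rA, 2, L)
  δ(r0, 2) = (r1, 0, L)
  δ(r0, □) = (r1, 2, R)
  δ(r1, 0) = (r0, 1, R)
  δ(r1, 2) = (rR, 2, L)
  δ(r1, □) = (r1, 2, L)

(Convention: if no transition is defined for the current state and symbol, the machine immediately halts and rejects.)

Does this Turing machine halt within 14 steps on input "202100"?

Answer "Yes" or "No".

Execution trace:
Initial: [r0]202100
Step 1: δ(r0, 2) = (r1, 0, L) → [r1]□002100
Step 2: δ(r1, □) = (r1, 2, L) → [r1]□2002100
Step 3: δ(r1, □) = (r1, 2, L) → [r1]□22002100
Step 4: δ(r1, □) = (r1, 2, L) → [r1]□222002100
Step 5: δ(r1, □) = (r1, 2, L) → [r1]□2222002100
Step 6: δ(r1, □) = (r1, 2, L) → [r1]□22222002100
Step 7: δ(r1, □) = (r1, 2, L) → [r1]□222222002100
Step 8: δ(r1, □) = (r1, 2, L) → [r1]□2222222002100
Step 9: δ(r1, □) = (r1, 2, L) → [r1]□22222222002100
Step 10: δ(r1, □) = (r1, 2, L) → [r1]□222222222002100
Step 11: δ(r1, □) = (r1, 2, L) → [r1]□2222222222002100
Step 12: δ(r1, □) = (r1, 2, L) → [r1]□22222222222002100
Step 13: δ(r1, □) = (r1, 2, L) → [r1]□222222222222002100
Step 14: δ(r1, □) = (r1, 2, L) → [r1]□2222222222222002100

The machine has not reached a halting state after 14 steps.
The machine did not halt within the 14-step bound.

Answer: No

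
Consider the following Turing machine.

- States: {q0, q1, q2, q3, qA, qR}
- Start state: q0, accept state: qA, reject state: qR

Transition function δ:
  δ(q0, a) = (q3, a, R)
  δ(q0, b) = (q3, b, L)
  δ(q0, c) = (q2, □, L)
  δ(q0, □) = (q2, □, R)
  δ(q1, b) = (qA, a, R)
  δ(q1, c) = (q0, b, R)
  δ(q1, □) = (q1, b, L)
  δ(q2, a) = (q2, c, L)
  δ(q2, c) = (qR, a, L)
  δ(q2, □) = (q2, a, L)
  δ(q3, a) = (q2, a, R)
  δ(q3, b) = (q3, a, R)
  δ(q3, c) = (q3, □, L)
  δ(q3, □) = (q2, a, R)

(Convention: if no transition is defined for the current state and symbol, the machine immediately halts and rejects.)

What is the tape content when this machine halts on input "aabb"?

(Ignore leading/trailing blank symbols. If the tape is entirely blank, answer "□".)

Execution trace:
Initial: [q0]aabb
Step 1: δ(q0, a) = (q3, a, R) → a[q3]abb
Step 2: δ(q3, a) = (q2, a, R) → aa[q2]bb

No transition is defined for δ(q2, b). By convention the machine halts and rejects.

Final tape (ignoring leading/trailing blanks): aabb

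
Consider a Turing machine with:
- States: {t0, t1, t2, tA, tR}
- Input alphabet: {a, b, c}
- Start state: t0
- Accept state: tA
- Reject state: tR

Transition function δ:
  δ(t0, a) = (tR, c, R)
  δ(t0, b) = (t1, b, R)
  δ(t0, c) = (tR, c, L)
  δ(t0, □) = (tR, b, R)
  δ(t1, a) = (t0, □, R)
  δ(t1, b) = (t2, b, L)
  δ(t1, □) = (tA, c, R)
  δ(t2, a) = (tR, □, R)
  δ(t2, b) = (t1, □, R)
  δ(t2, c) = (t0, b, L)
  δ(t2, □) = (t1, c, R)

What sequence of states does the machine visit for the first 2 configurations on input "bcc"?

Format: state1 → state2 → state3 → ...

Execution trace:
Initial: [t0]bcc
Step 1: δ(t0, b) = (t1, b, R) → b[t1]cc

No transition is defined for δ(t1, c). By convention the machine halts and rejects.

State sequence: t0 → t1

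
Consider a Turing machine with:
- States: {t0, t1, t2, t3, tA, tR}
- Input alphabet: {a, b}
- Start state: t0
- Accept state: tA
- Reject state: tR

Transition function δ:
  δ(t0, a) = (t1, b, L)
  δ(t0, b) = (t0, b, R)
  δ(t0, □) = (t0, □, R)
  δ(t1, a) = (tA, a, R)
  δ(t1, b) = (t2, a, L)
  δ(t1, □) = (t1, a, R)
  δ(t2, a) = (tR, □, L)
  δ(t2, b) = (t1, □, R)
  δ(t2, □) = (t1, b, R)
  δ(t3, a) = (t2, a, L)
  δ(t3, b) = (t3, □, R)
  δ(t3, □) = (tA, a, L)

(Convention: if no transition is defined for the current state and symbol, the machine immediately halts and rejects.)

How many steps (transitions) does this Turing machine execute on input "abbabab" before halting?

Execution trace:
Initial: [t0]abbabab
Step 1: δ(t0, a) = (t1, b, L) → [t1]□bbbabab
Step 2: δ(t1, □) = (t1, a, R) → a[t1]bbbabab
Step 3: δ(t1, b) = (t2, a, L) → [t2]aabbabab
Step 4: δ(t2, a) = (tR, □, L) → [tR]□□abbabab

The machine reaches the reject state tR and halts.

The machine executed 4 steps before halting.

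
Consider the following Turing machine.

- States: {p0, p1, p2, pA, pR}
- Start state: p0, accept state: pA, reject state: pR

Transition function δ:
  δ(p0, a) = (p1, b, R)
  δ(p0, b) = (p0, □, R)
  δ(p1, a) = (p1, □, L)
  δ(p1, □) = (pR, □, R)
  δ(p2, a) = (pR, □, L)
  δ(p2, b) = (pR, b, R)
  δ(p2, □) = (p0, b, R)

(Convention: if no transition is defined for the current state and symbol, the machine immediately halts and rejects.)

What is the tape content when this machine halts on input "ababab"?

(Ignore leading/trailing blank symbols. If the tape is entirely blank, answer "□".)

Execution trace:
Initial: [p0]ababab
Step 1: δ(p0, a) = (p1, b, R) → b[p1]babab

No transition is defined for δ(p1, b). By convention the machine halts and rejects.

Final tape (ignoring leading/trailing blanks): bbabab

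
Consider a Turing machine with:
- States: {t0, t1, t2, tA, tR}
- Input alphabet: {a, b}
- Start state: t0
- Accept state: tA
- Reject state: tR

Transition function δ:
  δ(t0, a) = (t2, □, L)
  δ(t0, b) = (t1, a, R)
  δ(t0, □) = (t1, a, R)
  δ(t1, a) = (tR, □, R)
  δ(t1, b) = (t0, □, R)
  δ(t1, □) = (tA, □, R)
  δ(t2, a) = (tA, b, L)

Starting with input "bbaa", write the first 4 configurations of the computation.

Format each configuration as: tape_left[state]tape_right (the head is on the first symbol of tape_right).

Transitions applied:
Step 1: δ(t0, b) = (t1, a, R)
Step 2: δ(t1, b) = (t0, □, R)
Step 3: δ(t0, a) = (t2, □, L)

The first 4 configurations are:
[t0]bbaa ⊢ a[t1]baa ⊢ a□[t0]aa ⊢ a[t2]□□a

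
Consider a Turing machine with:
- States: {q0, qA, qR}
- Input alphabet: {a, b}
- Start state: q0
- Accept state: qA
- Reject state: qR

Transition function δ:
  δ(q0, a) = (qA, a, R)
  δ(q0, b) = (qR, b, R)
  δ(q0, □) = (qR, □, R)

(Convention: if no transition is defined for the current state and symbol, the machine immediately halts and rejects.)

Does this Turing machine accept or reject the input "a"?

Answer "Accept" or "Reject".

Execution trace:
Initial: [q0]a
Step 1: δ(q0, a) = (qA, a, R) → a[qA]□

The machine reaches the accept state qA and halts.

Answer: Accept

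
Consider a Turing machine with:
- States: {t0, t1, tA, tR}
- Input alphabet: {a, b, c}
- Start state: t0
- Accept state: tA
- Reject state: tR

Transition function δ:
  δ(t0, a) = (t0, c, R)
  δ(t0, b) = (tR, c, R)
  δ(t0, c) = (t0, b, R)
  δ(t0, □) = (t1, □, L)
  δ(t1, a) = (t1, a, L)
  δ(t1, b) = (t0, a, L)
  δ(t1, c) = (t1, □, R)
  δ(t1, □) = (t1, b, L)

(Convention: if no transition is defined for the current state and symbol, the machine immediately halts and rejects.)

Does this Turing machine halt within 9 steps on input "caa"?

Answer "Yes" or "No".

Execution trace:
Initial: [t0]caa
Step 1: δ(t0, c) = (t0, b, R) → b[t0]aa
Step 2: δ(t0, a) = (t0, c, R) → bc[t0]a
Step 3: δ(t0, a) = (t0, c, R) → bcc[t0]□
Step 4: δ(t0, □) = (t1, □, L) → bc[t1]c□
Step 5: δ(t1, c) = (t1, □, R) → bc□[t1]□
Step 6: δ(t1, □) = (t1, b, L) → bc[t1]□b
Step 7: δ(t1, □) = (t1, b, L) → b[t1]cbb
Step 8: δ(t1, c) = (t1, □, R) → b□[t1]bb
Step 9: δ(t1, b) = (t0, a, L) → b[t0]□ab

The machine has not reached a halting state after 9 steps.
The machine did not halt within the 9-step bound.

Answer: No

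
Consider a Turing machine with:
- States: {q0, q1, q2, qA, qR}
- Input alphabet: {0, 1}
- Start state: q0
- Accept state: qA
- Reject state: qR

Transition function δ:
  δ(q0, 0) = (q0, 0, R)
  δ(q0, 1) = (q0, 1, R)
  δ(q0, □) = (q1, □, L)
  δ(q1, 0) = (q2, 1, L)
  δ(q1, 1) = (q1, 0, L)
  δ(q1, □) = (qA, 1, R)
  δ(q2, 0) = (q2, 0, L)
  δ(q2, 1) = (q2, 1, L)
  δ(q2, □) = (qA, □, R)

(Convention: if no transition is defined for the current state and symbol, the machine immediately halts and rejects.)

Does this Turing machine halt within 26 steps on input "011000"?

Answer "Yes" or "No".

Execution trace:
Initial: [q0]011000
Step 1: δ(q0, 0) = (q0, 0, R) → 0[q0]11000
Step 2: δ(q0, 1) = (q0, 1, R) → 01[q0]1000
Step 3: δ(q0, 1) = (q0, 1, R) → 011[q0]000
Step 4: δ(q0, 0) = (q0, 0, R) → 0110[q0]00
Step 5: δ(q0, 0) = (q0, 0, R) → 01100[q0]0
Step 6: δ(q0, 0) = (q0, 0, R) → 011000[q0]□
Step 7: δ(q0, □) = (q1, □, L) → 01100[q1]0□
Step 8: δ(q1, 0) = (q2, 1, L) → 0110[q2]01□
Step 9: δ(q2, 0) = (q2, 0, L) → 011[q2]001□
Step 10: δ(q2, 0) = (q2, 0, L) → 01[q2]1001□
Step 11: δ(q2, 1) = (q2, 1, L) → 0[q2]11001□
Step 12: δ(q2, 1) = (q2, 1, L) → [q2]011001□
Step 13: δ(q2, 0) = (q2, 0, L) → [q2]□011001□
Step 14: δ(q2, □) = (qA, □, R) → □[qA]011001□

The machine reaches the accept state qA and halts.
The machine halted after 14 steps (within the 26-step bound).

Answer: Yes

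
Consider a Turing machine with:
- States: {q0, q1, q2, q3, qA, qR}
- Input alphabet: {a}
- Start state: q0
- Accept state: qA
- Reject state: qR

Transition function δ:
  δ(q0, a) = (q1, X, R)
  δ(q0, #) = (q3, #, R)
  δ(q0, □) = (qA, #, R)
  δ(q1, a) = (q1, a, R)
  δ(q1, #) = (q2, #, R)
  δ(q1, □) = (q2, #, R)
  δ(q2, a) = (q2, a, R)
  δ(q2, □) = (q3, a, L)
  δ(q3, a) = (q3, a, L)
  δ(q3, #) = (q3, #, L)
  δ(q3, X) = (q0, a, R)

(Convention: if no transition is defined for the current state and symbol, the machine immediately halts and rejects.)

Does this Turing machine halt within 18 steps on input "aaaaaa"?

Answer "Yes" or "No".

Execution trace:
Initial: [q0]aaaaaa
Step 1: δ(q0, a) = (q1, X, R) → X[q1]aaaaa
Step 2: δ(q1, a) = (q1, a, R) → Xa[q1]aaaa
Step 3: δ(q1, a) = (q1, a, R) → Xaa[q1]aaa
Step 4: δ(q1, a) = (q1, a, R) → Xaaa[q1]aa
Step 5: δ(q1, a) = (q1, a, R) → Xaaaa[q1]a
Step 6: δ(q1, a) = (q1, a, R) → Xaaaaa[q1]□
Step 7: δ(q1, □) = (q2, #, R) → Xaaaaa#[q2]□
Step 8: δ(q2, □) = (q3, a, L) → Xaaaaa[q3]#a
Step 9: δ(q3, #) = (q3, #, L) → Xaaaa[q3]a#a
Step 10: δ(q3, a) = (q3, a, L) → Xaaa[q3]aa#a
Step 11: δ(q3, a) = (q3, a, L) → Xaa[q3]aaa#a
Step 12: δ(q3, a) = (q3, a, L) → Xa[q3]aaaa#a
Step 13: δ(q3, a) = (q3, a, L) → X[q3]aaaaa#a
Step 14: δ(q3, a) = (q3, a, L) → [q3]Xaaaaa#a
Step 15: δ(q3, X) = (q0, a, R) → a[q0]aaaaa#a
Step 16: δ(q0, a) = (q1, X, R) → aX[q1]aaaa#a
Step 17: δ(q1, a) = (q1, a, R) → aXa[q1]aaa#a
Step 18: δ(q1, a) = (q1, a, R) → aXaa[q1]aa#a

The machine has not reached a halting state after 18 steps.
The machine did not halt within the 18-step bound.

Answer: No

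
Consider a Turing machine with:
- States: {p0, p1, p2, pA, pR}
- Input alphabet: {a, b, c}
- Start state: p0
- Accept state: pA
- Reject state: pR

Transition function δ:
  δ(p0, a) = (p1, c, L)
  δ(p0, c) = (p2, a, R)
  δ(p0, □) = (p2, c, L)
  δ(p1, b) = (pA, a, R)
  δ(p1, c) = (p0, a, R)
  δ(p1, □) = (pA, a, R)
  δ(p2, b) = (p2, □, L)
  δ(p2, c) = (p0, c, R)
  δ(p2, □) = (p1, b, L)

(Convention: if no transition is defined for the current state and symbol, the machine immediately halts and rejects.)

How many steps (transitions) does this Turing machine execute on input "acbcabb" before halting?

Execution trace:
Initial: [p0]acbcabb
Step 1: δ(p0, a) = (p1, c, L) → [p1]□ccbcabb
Step 2: δ(p1, □) = (pA, a, R) → a[pA]ccbcabb

The machine reaches the accept state pA and halts.

The machine executed 2 steps before halting.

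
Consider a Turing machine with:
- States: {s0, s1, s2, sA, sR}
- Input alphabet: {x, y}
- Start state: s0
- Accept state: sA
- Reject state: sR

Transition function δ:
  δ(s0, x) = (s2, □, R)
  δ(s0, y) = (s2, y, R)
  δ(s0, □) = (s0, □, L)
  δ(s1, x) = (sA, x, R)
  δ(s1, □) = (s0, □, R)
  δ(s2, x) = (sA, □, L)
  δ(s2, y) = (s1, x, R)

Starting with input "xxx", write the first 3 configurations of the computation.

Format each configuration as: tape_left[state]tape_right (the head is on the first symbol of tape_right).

Transitions applied:
Step 1: δ(s0, x) = (s2, □, R)
Step 2: δ(s2, x) = (sA, □, L)

The first 3 configurations are:
[s0]xxx ⊢ □[s2]xx ⊢ [sA]□□x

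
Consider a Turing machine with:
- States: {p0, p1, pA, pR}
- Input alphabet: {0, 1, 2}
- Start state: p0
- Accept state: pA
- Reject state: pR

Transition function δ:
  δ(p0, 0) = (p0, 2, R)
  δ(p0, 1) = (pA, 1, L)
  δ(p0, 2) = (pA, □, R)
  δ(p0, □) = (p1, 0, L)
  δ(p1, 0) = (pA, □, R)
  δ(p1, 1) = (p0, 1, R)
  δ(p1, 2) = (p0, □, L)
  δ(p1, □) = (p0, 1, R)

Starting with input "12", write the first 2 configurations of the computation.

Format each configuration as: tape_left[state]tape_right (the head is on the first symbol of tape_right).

Transitions applied:
Step 1: δ(p0, 1) = (pA, 1, L)

The first 2 configurations are:
[p0]12 ⊢ [pA]□12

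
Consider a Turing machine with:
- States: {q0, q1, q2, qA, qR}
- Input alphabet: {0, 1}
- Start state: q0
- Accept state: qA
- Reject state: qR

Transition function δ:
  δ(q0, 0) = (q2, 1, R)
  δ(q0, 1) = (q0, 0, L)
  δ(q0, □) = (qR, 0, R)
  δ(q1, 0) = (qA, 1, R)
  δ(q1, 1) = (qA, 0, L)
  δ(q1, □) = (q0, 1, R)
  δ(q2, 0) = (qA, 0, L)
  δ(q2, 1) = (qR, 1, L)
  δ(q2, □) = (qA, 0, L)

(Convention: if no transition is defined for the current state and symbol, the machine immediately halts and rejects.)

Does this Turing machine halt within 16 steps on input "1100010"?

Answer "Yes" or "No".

Execution trace:
Initial: [q0]1100010
Step 1: δ(q0, 1) = (q0, 0, L) → [q0]□0100010
Step 2: δ(q0, □) = (qR, 0, R) → 0[qR]0100010

The machine reaches the reject state qR and halts.
The machine halted after 2 steps (within the 16-step bound).

Answer: Yes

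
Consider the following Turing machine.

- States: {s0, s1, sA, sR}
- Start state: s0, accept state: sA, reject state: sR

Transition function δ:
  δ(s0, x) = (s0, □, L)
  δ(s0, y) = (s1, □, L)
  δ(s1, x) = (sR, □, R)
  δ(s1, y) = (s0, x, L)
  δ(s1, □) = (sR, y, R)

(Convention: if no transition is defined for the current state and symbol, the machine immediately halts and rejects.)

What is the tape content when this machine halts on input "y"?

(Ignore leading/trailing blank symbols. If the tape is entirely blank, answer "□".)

Execution trace:
Initial: [s0]y
Step 1: δ(s0, y) = (s1, □, L) → [s1]□□
Step 2: δ(s1, □) = (sR, y, R) → y[sR]□

The machine reaches the reject state sR and halts.

Final tape (ignoring leading/trailing blanks): y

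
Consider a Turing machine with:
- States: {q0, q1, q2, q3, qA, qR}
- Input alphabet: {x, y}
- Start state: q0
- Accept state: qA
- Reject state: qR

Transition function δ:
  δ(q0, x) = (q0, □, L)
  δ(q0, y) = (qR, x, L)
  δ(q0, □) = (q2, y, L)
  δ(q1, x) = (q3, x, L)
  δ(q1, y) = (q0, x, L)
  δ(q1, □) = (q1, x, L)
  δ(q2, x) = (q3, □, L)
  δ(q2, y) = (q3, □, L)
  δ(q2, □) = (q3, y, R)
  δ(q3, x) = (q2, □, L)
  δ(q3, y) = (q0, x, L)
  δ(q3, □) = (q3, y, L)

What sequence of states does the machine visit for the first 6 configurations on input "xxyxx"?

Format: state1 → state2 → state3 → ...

Execution trace:
Initial: [q0]xxyxx
Step 1: δ(q0, x) = (q0, □, L) → [q0]□□xyxx
Step 2: δ(q0, □) = (q2, y, L) → [q2]□y□xyxx
Step 3: δ(q2, □) = (q3, y, R) → y[q3]y□xyxx
Step 4: δ(q3, y) = (q0, x, L) → [q0]yx□xyxx
Step 5: δ(q0, y) = (qR, x, L) → [qR]□xx□xyxx

The machine reaches the reject state qR and halts.

State sequence: q0 → q0 → q2 → q3 → q0 → qR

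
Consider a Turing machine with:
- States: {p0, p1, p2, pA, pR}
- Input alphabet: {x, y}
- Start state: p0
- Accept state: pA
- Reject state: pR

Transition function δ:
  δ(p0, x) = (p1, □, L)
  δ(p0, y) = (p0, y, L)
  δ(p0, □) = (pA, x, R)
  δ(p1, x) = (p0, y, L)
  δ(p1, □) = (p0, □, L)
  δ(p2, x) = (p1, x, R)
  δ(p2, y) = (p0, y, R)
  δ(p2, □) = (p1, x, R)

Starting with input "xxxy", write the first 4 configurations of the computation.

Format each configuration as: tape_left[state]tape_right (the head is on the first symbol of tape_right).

Transitions applied:
Step 1: δ(p0, x) = (p1, □, L)
Step 2: δ(p1, □) = (p0, □, L)
Step 3: δ(p0, □) = (pA, x, R)

The first 4 configurations are:
[p0]xxxy ⊢ [p1]□□xxy ⊢ [p0]□□□xxy ⊢ x[pA]□□xxy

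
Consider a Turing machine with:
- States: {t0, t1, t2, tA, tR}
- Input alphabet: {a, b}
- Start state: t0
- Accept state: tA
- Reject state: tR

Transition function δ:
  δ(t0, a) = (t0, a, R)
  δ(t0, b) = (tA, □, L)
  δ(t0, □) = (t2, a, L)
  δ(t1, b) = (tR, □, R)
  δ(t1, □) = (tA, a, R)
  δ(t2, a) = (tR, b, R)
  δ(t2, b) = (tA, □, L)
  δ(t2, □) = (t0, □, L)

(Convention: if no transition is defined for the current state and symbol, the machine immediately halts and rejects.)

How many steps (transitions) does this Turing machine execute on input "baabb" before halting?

Execution trace:
Initial: [t0]baabb
Step 1: δ(t0, b) = (tA, □, L) → [tA]□□aabb

The machine reaches the accept state tA and halts.

The machine executed 1 step before halting.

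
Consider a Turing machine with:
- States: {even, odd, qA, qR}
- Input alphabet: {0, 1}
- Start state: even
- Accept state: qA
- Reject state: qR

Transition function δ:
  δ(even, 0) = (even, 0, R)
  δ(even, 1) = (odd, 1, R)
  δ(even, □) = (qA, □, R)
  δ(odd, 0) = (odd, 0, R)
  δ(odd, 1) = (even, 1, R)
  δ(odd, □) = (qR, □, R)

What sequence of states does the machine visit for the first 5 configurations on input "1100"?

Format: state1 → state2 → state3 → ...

Execution trace:
Initial: [even]1100
Step 1: δ(even, 1) = (odd, 1, R) → 1[odd]100
Step 2: δ(odd, 1) = (even, 1, R) → 11[even]00
Step 3: δ(even, 0) = (even, 0, R) → 110[even]0
Step 4: δ(even, 0) = (even, 0, R) → 1100[even]□

State sequence: even → odd → even → even → even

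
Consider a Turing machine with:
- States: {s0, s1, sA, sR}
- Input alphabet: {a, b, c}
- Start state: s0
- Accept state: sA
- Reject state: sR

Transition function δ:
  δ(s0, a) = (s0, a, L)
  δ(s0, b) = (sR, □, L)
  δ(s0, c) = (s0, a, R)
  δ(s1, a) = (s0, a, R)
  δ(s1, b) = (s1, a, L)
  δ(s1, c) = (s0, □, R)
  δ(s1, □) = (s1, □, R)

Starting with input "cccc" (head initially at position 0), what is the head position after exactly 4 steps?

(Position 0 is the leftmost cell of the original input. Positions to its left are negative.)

Execution trace (head position shown):
Step 0: [s0]cccc  (head at position 0)
Step 1: move right → a[s0]ccc  (head at position 1)
Step 2: move right → aa[s0]cc  (head at position 2)
Step 3: move right → aaa[s0]c  (head at position 3)
Step 4: move right → aaaa[s0]□  (head at position 4)

After 4 steps, the head is at position 4.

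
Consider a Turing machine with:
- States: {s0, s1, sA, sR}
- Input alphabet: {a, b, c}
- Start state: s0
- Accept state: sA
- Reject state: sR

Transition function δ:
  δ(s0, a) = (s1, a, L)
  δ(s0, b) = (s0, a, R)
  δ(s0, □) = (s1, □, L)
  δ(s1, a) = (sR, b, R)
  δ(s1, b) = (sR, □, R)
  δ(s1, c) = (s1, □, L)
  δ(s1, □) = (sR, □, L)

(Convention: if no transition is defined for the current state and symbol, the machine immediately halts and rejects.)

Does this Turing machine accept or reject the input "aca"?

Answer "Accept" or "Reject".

Execution trace:
Initial: [s0]aca
Step 1: δ(s0, a) = (s1, a, L) → [s1]□aca
Step 2: δ(s1, □) = (sR, □, L) → [sR]□□aca

The machine reaches the reject state sR and halts.

Answer: Reject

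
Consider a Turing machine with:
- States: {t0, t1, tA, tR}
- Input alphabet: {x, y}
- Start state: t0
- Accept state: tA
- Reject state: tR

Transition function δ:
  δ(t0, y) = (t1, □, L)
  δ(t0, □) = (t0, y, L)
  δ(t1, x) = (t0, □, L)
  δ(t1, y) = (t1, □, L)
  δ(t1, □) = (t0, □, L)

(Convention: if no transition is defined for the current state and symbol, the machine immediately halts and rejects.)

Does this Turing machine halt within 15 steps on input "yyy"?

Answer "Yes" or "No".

Execution trace:
Initial: [t0]yyy
Step 1: δ(t0, y) = (t1, □, L) → [t1]□□yy
Step 2: δ(t1, □) = (t0, □, L) → [t0]□□□yy
Step 3: δ(t0, □) = (t0, y, L) → [t0]□y□□yy
Step 4: δ(t0, □) = (t0, y, L) → [t0]□yy□□yy
Step 5: δ(t0, □) = (t0, y, L) → [t0]□yyy□□yy
Step 6: δ(t0, □) = (t0, y, L) → [t0]□yyyy□□yy
Step 7: δ(t0, □) = (t0, y, L) → [t0]□yyyyy□□yy
Step 8: δ(t0, □) = (t0, y, L) → [t0]□yyyyyy□□yy
Step 9: δ(t0, □) = (t0, y, L) → [t0]□yyyyyyy□□yy
Step 10: δ(t0, □) = (t0, y, L) → [t0]□yyyyyyyy□□yy
Step 11: δ(t0, □) = (t0, y, L) → [t0]□yyyyyyyyy□□yy
Step 12: δ(t0, □) = (t0, y, L) → [t0]□yyyyyyyyyy□□yy
Step 13: δ(t0, □) = (t0, y, L) → [t0]□yyyyyyyyyyy□□yy
Step 14: δ(t0, □) = (t0, y, L) → [t0]□yyyyyyyyyyyy□□yy
Step 15: δ(t0, □) = (t0, y, L) → [t0]□yyyyyyyyyyyyy□□yy

The machine has not reached a halting state after 15 steps.
The machine did not halt within the 15-step bound.

Answer: No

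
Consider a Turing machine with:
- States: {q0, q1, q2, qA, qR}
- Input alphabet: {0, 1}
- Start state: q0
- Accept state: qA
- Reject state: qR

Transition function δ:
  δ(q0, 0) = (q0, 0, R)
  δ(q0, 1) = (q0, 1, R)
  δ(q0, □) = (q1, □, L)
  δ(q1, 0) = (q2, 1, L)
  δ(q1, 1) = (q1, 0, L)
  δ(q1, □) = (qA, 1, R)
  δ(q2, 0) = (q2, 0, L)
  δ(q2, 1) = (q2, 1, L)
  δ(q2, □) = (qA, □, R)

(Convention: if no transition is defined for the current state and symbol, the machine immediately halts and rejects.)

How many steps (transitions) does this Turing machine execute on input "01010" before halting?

Execution trace:
Initial: [q0]01010
Step 1: δ(q0, 0) = (q0, 0, R) → 0[q0]1010
Step 2: δ(q0, 1) = (q0, 1, R) → 01[q0]010
Step 3: δ(q0, 0) = (q0, 0, R) → 010[q0]10
Step 4: δ(q0, 1) = (q0, 1, R) → 0101[q0]0
Step 5: δ(q0, 0) = (q0, 0, R) → 01010[q0]□
Step 6: δ(q0, □) = (q1, □, L) → 0101[q1]0□
Step 7: δ(q1, 0) = (q2, 1, L) → 010[q2]11□
Step 8: δ(q2, 1) = (q2, 1, L) → 01[q2]011□
Step 9: δ(q2, 0) = (q2, 0, L) → 0[q2]1011□
Step 10: δ(q2, 1) = (q2, 1, L) → [q2]01011□
Step 11: δ(q2, 0) = (q2, 0, L) → [q2]□01011□
Step 12: δ(q2, □) = (qA, □, R) → □[qA]01011□

The machine reaches the accept state qA and halts.

The machine executed 12 steps before halting.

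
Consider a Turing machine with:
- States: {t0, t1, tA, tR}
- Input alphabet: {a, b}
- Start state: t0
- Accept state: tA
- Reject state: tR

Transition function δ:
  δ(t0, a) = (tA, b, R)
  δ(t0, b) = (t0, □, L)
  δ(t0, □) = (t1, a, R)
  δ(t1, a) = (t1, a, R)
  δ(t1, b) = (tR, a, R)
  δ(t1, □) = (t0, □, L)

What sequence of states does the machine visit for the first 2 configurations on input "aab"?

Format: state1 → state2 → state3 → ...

Execution trace:
Initial: [t0]aab
Step 1: δ(t0, a) = (tA, b, R) → b[tA]ab

The machine reaches the accept state tA and halts.

State sequence: t0 → tA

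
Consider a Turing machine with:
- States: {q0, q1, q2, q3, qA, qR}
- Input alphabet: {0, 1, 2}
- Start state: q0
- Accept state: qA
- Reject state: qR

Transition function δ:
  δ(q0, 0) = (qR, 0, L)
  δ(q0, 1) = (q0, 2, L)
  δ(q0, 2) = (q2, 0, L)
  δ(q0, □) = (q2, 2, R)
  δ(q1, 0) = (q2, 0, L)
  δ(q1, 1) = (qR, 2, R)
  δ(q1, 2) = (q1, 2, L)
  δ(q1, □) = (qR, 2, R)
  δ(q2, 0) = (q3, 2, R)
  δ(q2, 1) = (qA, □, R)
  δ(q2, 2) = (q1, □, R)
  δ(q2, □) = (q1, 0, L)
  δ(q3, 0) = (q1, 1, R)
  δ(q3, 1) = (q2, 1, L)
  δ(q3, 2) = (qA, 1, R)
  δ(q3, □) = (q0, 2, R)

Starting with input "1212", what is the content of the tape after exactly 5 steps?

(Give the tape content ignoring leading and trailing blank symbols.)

Execution trace:
Initial: [q0]1212
Step 1: δ(q0, 1) = (q0, 2, L) → [q0]□2212
Step 2: δ(q0, □) = (q2, 2, R) → 2[q2]2212
Step 3: δ(q2, 2) = (q1, □, R) → 2□[q1]212
Step 4: δ(q1, 2) = (q1, 2, L) → 2[q1]□212
Step 5: δ(q1, □) = (qR, 2, R) → 22[qR]212

The machine reaches the reject state qR and halts.

After 5 steps, the tape (ignoring leading/trailing blanks) is: 22212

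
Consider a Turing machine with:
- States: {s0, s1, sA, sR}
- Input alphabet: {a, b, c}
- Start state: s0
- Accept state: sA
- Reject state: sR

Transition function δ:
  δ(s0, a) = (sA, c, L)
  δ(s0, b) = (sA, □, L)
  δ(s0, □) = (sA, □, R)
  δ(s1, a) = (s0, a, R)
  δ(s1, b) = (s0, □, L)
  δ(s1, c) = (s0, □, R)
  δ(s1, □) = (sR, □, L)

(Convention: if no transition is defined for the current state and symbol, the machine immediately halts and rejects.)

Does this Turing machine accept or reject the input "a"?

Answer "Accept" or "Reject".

Execution trace:
Initial: [s0]a
Step 1: δ(s0, a) = (sA, c, L) → [sA]□c

The machine reaches the accept state sA and halts.

Answer: Accept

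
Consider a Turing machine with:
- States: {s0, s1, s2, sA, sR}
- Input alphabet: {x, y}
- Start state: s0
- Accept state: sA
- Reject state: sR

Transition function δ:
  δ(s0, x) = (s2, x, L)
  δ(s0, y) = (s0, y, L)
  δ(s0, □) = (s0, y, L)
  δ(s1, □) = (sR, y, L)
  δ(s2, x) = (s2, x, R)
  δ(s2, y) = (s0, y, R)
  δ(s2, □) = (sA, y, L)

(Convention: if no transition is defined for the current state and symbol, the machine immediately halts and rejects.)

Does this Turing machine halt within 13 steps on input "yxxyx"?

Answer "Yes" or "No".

Execution trace:
Initial: [s0]yxxyx
Step 1: δ(s0, y) = (s0, y, L) → [s0]□yxxyx
Step 2: δ(s0, □) = (s0, y, L) → [s0]□yyxxyx
Step 3: δ(s0, □) = (s0, y, L) → [s0]□yyyxxyx
Step 4: δ(s0, □) = (s0, y, L) → [s0]□yyyyxxyx
Step 5: δ(s0, □) = (s0, y, L) → [s0]□yyyyyxxyx
Step 6: δ(s0, □) = (s0, y, L) → [s0]□yyyyyyxxyx
Step 7: δ(s0, □) = (s0, y, L) → [s0]□yyyyyyyxxyx
Step 8: δ(s0, □) = (s0, y, L) → [s0]□yyyyyyyyxxyx
Step 9: δ(s0, □) = (s0, y, L) → [s0]□yyyyyyyyyxxyx
Step 10: δ(s0, □) = (s0, y, L) → [s0]□yyyyyyyyyyxxyx
Step 11: δ(s0, □) = (s0, y, L) → [s0]□yyyyyyyyyyyxxyx
Step 12: δ(s0, □) = (s0, y, L) → [s0]□yyyyyyyyyyyyxxyx
Step 13: δ(s0, □) = (s0, y, L) → [s0]□yyyyyyyyyyyyyxxyx

The machine has not reached a halting state after 13 steps.
The machine did not halt within the 13-step bound.

Answer: No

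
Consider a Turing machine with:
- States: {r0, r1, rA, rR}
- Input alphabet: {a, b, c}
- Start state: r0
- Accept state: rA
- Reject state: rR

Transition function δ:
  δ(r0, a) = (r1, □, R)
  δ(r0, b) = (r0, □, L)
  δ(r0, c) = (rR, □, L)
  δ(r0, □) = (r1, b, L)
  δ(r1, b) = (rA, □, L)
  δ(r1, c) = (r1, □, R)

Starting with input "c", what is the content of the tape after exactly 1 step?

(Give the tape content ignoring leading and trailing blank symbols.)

Execution trace:
Initial: [r0]c
Step 1: δ(r0, c) = (rR, □, L) → [rR]□□

The machine reaches the reject state rR and halts.

After 1 step, the tape (ignoring leading/trailing blanks) is: □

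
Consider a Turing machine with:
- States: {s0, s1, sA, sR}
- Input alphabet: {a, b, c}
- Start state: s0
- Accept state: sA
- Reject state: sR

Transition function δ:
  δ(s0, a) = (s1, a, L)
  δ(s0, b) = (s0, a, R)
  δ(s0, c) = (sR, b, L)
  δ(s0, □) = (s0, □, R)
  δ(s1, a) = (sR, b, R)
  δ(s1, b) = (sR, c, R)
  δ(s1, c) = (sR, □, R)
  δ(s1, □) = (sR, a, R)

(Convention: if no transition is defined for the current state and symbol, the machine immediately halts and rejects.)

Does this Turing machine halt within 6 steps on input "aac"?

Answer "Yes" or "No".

Execution trace:
Initial: [s0]aac
Step 1: δ(s0, a) = (s1, a, L) → [s1]□aac
Step 2: δ(s1, □) = (sR, a, R) → a[sR]aac

The machine reaches the reject state sR and halts.
The machine halted after 2 steps (within the 6-step bound).

Answer: Yes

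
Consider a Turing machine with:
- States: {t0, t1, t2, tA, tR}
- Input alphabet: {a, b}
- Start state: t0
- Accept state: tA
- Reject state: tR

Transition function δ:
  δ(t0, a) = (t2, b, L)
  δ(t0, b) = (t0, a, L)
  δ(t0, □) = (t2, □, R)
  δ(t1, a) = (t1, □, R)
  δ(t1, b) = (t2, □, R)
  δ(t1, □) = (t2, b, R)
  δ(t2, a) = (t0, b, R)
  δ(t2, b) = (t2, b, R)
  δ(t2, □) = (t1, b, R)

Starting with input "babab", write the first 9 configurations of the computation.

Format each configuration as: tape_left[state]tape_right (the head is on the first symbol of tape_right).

Transitions applied:
Step 1: δ(t0, b) = (t0, a, L)
Step 2: δ(t0, □) = (t2, □, R)
Step 3: δ(t2, a) = (t0, b, R)
Step 4: δ(t0, a) = (t2, b, L)
Step 5: δ(t2, b) = (t2, b, R)
Step 6: δ(t2, b) = (t2, b, R)
Step 7: δ(t2, b) = (t2, b, R)
Step 8: δ(t2, a) = (t0, b, R)

The first 9 configurations are:
[t0]babab ⊢ [t0]□aabab ⊢ □[t2]aabab ⊢ □b[t0]abab ⊢ □[t2]bbbab ⊢ □b[t2]bbab ⊢ □bb[t2]bab ⊢ □bbb[t2]ab ⊢ □bbbb[t0]b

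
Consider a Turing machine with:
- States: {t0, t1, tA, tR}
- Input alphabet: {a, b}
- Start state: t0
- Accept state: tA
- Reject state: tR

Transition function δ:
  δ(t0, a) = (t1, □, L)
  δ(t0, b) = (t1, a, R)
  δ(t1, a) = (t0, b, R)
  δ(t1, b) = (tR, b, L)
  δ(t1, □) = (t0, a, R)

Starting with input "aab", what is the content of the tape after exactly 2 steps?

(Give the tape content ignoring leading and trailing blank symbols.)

Execution trace:
Initial: [t0]aab
Step 1: δ(t0, a) = (t1, □, L) → [t1]□□ab
Step 2: δ(t1, □) = (t0, a, R) → a[t0]□ab

No transition is defined for δ(t0, □). By convention the machine halts and rejects.

After 2 steps, the tape (ignoring leading/trailing blanks) is: a□ab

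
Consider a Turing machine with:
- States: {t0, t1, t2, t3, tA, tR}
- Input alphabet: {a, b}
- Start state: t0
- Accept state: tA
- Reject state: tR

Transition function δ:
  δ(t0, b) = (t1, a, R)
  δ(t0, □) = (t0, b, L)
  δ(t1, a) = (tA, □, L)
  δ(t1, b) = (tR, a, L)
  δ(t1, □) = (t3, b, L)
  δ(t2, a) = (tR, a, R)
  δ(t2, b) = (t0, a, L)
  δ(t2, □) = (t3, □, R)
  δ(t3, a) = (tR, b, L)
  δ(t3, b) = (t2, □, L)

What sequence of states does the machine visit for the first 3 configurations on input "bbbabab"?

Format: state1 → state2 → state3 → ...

Execution trace:
Initial: [t0]bbbabab
Step 1: δ(t0, b) = (t1, a, R) → a[t1]bbabab
Step 2: δ(t1, b) = (tR, a, L) → [tR]aababab

The machine reaches the reject state tR and halts.

State sequence: t0 → t1 → tR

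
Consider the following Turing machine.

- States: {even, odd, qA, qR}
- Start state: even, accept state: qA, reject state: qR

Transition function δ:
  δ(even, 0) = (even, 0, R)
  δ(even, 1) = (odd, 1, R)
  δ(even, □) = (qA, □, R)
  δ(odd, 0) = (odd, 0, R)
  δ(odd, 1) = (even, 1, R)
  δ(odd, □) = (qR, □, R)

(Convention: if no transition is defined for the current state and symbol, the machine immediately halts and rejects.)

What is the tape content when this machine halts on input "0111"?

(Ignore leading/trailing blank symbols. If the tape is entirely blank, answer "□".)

Execution trace:
Initial: [even]0111
Step 1: δ(even, 0) = (even, 0, R) → 0[even]111
Step 2: δ(even, 1) = (odd, 1, R) → 01[odd]11
Step 3: δ(odd, 1) = (even, 1, R) → 011[even]1
Step 4: δ(even, 1) = (odd, 1, R) → 0111[odd]□
Step 5: δ(odd, □) = (qR, □, R) → 0111□[qR]□

The machine reaches the reject state qR and halts.

Final tape (ignoring leading/trailing blanks): 0111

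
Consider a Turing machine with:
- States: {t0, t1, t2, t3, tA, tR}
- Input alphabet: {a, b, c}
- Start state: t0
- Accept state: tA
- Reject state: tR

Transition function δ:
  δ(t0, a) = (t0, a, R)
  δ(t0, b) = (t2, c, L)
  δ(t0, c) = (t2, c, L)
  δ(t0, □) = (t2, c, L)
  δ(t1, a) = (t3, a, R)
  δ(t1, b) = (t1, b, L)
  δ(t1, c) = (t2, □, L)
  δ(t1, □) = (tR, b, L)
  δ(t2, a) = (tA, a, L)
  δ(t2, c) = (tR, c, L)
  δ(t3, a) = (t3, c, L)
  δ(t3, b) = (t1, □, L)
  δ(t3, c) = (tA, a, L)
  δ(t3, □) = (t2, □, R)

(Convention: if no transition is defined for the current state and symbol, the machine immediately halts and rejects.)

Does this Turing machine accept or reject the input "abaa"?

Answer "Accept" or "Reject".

Execution trace:
Initial: [t0]abaa
Step 1: δ(t0, a) = (t0, a, R) → a[t0]baa
Step 2: δ(t0, b) = (t2, c, L) → [t2]acaa
Step 3: δ(t2, a) = (tA, a, L) → [tA]□acaa

The machine reaches the accept state tA and halts.

Answer: Accept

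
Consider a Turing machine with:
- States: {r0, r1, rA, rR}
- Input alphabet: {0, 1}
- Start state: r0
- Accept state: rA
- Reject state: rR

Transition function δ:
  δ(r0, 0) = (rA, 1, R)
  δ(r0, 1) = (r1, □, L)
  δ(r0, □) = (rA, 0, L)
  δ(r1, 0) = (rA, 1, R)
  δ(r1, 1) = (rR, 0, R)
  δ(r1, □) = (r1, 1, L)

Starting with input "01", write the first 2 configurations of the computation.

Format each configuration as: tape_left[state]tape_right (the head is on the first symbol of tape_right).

Transitions applied:
Step 1: δ(r0, 0) = (rA, 1, R)

The first 2 configurations are:
[r0]01 ⊢ 1[rA]1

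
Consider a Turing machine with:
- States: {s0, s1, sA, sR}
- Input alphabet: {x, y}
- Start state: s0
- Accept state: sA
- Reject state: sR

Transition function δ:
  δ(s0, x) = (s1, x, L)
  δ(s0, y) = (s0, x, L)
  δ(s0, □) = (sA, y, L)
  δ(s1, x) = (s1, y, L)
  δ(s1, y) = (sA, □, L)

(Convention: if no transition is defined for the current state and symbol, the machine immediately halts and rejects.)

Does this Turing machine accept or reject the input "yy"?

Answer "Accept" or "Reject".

Execution trace:
Initial: [s0]yy
Step 1: δ(s0, y) = (s0, x, L) → [s0]□xy
Step 2: δ(s0, □) = (sA, y, L) → [sA]□yxy

The machine reaches the accept state sA and halts.

Answer: Accept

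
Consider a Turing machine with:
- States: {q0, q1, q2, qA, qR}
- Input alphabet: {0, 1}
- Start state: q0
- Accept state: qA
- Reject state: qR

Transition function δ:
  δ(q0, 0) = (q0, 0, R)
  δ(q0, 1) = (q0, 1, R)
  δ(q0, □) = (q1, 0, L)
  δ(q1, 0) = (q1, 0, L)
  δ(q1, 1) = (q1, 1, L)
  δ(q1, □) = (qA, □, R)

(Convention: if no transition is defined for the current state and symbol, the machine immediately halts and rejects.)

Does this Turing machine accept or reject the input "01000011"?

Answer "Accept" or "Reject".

Execution trace:
Initial: [q0]01000011
Step 1: δ(q0, 0) = (q0, 0, R) → 0[q0]1000011
Step 2: δ(q0, 1) = (q0, 1, R) → 01[q0]000011
Step 3: δ(q0, 0) = (q0, 0, R) → 010[q0]00011
Step 4: δ(q0, 0) = (q0, 0, R) → 0100[q0]0011
Step 5: δ(q0, 0) = (q0, 0, R) → 01000[q0]011
Step 6: δ(q0, 0) = (q0, 0, R) → 010000[q0]11
Step 7: δ(q0, 1) = (q0, 1, R) → 0100001[q0]1
Step 8: δ(q0, 1) = (q0, 1, R) → 01000011[q0]□
Step 9: δ(q0, □) = (q1, 0, L) → 0100001[q1]10
Step 10: δ(q1, 1) = (q1, 1, L) → 010000[q1]110
Step 11: δ(q1, 1) = (q1, 1, L) → 01000[q1]0110
Step 12: δ(q1, 0) = (q1, 0, L) → 0100[q1]00110
Step 13: δ(q1, 0) = (q1, 0, L) → 010[q1]000110
Step 14: δ(q1, 0) = (q1, 0, L) → 01[q1]0000110
Step 15: δ(q1, 0) = (q1, 0, L) → 0[q1]10000110
Step 16: δ(q1, 1) = (q1, 1, L) → [q1]010000110
Step 17: δ(q1, 0) = (q1, 0, L) → [q1]□010000110
Step 18: δ(q1, □) = (qA, □, R) → □[qA]010000110

The machine reaches the accept state qA and halts.

Answer: Accept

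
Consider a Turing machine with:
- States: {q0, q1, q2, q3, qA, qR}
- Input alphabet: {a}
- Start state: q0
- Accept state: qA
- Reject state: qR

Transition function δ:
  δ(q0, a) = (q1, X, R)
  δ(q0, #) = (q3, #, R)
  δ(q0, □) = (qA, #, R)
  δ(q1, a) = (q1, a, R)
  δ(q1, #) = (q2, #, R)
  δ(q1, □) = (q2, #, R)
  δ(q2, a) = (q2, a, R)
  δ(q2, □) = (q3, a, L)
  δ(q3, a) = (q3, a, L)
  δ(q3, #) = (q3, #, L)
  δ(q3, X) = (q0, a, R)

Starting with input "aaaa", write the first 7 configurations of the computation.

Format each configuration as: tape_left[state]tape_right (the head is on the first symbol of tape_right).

Transitions applied:
Step 1: δ(q0, a) = (q1, X, R)
Step 2: δ(q1, a) = (q1, a, R)
Step 3: δ(q1, a) = (q1, a, R)
Step 4: δ(q1, a) = (q1, a, R)
Step 5: δ(q1, □) = (q2, #, R)
Step 6: δ(q2, □) = (q3, a, L)

The first 7 configurations are:
[q0]aaaa ⊢ X[q1]aaa ⊢ Xa[q1]aa ⊢ Xaa[q1]a ⊢ Xaaa[q1]□ ⊢ Xaaa#[q2]□ ⊢ Xaaa[q3]#a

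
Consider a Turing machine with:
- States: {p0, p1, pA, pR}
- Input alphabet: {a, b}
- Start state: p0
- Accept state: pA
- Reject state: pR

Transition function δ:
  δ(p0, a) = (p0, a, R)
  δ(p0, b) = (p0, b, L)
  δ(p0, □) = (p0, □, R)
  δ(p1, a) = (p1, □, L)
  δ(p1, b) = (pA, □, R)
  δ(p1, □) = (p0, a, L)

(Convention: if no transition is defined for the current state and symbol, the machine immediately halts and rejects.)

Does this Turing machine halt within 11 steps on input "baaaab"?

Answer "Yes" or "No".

Execution trace:
Initial: [p0]baaaab
Step 1: δ(p0, b) = (p0, b, L) → [p0]□baaaab
Step 2: δ(p0, □) = (p0, □, R) → □[p0]baaaab
Step 3: δ(p0, b) = (p0, b, L) → [p0]□baaaab
Step 4: δ(p0, □) = (p0, □, R) → □[p0]baaaab
Step 5: δ(p0, b) = (p0, b, L) → [p0]□baaaab
Step 6: δ(p0, □) = (p0, □, R) → □[p0]baaaab
Step 7: δ(p0, b) = (p0, b, L) → [p0]□baaaab
Step 8: δ(p0, □) = (p0, □, R) → □[p0]baaaab
Step 9: δ(p0, b) = (p0, b, L) → [p0]□baaaab
Step 10: δ(p0, □) = (p0, □, R) → □[p0]baaaab
Step 11: δ(p0, b) = (p0, b, L) → [p0]□baaaab

The machine has not reached a halting state after 11 steps.
The machine did not halt within the 11-step bound.

Answer: No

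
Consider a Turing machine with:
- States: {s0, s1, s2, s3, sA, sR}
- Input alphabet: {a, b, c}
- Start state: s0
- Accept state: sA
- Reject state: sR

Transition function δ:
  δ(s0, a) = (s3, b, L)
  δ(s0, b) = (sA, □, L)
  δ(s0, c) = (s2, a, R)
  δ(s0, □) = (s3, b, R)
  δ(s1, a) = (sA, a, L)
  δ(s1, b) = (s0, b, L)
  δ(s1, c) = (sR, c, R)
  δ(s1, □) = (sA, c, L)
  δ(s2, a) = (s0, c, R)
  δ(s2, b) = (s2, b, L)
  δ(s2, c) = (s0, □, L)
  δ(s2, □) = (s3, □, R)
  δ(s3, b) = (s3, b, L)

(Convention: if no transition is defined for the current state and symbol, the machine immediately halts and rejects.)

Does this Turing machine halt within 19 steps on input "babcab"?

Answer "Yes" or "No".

Execution trace:
Initial: [s0]babcab
Step 1: δ(s0, b) = (sA, □, L) → [sA]□□abcab

The machine reaches the accept state sA and halts.
The machine halted after 1 step (within the 19-step bound).

Answer: Yes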